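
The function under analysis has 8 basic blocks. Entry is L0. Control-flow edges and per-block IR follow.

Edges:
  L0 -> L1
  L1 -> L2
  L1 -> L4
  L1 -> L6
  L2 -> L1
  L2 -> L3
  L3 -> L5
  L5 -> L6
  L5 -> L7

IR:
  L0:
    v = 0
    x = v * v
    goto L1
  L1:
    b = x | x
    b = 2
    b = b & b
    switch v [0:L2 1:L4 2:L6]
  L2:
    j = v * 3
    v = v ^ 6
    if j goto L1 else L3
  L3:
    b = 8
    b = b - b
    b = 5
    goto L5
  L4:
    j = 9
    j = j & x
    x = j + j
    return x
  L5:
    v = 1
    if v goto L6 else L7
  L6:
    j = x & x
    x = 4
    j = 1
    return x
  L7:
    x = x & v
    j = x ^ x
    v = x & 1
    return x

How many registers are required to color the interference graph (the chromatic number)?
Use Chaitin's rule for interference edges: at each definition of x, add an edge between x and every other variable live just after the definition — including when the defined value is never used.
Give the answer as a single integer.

Per-block:
  L0: {v,x} / ∅
  L1: {b} / {v,x}
  L2: {j,v} / {v}
  L3: {b} / ∅
  L4: {j,x} / {x}
  L5: {v} / ∅
  L6: {j,x} / {x}
  L7: {j,v,x} / {v,x}

Liveness:
  L0: in=∅ out={v,x}
  L1: in={v,x} out={v,x}
  L2: in={v,x} out={v,x}
  L3: in={x} out={x}
  L4: in={x} out=∅
  L5: in={x} out={v,x}
  L6: in={x} out=∅
  L7: in={v,x} out=∅

Interfere edges:
  b — {v,x}
  j — {v,x}
  v — {b,j,x}
  x — {b,j,v}

Colouring:
  {b,v,x} pairwise interfere (3-clique) ⇒ χ ≥ 3
  assign b→R2 j→R2 v→R0 x→R1 — no edge inside a register ⇒ χ ≤ 3
  χ = 3

Answer: 3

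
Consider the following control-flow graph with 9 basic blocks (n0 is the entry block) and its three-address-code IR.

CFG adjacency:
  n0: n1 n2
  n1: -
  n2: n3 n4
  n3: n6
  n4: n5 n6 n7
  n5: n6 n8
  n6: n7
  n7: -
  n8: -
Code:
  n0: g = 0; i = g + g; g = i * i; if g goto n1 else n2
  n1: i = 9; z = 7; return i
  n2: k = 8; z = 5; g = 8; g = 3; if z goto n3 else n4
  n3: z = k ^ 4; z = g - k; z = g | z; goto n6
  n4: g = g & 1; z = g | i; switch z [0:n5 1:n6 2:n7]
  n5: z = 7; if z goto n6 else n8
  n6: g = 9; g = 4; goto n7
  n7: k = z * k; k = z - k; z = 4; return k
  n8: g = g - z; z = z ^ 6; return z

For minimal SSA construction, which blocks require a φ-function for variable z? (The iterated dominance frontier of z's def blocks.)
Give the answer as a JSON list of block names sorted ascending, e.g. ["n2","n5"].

Answer: ["n6", "n7"]

Derivation:
idom tree: n1←n0 n2←n0 n3←n2 n4←n2 n5←n4 n6←n2 n7←n2 n8←n5
Join-block Dom:
  n6: preds {n3,n4,n5}: {n0,n2,n3} ∩ {n0,n2,n4} ∩ {n0,n2,n4,n5} = {n0,n2}; idom=n2
  n7: preds {n4,n6}: {n0,n2,n4} ∩ {n0,n2,n6} = {n0,n2}; idom=n2

DF walk-up:
  join n6 pred n3: n3 stop@n2
  join n6 pred n4: n4 stop@n2
  join n6 pred n5: n5→n4 stop@n2
  join n7 pred n4: n4 stop@n2
  join n7 pred n6: n6 stop@n2
  DF(n0)=∅
  DF(n1)=∅
  DF(n2)=∅
  DF(n3)={n6}
  DF(n4)={n6,n7}
  DF(n5)={n6}
  DF(n6)={n7}
  DF(n7)=∅
  DF(n8)=∅

φ for z: defs {n1,n2,n3,n4,n5,n7,n8}
  DF⁺ = {n6,n7}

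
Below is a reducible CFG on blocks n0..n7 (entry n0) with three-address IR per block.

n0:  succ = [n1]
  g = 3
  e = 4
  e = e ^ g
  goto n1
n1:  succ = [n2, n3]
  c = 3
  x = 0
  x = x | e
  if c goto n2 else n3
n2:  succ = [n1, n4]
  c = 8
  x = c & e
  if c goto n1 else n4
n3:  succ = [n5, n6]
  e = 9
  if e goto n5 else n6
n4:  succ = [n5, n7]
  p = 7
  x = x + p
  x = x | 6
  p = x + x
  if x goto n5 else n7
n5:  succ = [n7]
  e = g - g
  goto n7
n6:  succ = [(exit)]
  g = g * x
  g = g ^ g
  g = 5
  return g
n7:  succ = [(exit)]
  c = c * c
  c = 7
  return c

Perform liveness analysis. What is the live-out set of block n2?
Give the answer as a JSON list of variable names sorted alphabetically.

Answer: ["c", "e", "g", "x"]

Derivation:
Block summaries:
  n0: def={e,g} ue=∅
  n1: def={c,x} ue={e}
  n2: def={c,x} ue={e}
  n3: def={e} ue=∅
  n4: def={p,x} ue={x}
  n5: def={e} ue={g}
  n6: def={g} ue={g,x}
  n7: def={c} ue={c}

Liveness:
  n0: in=∅ out={e,g}
  n1: in={e,g} out={c,e,g,x}
  n2: in={e,g} out={c,e,g,x}
  n3: in={c,g,x} out={c,g,x}
  n4: in={c,g,x} out={c,g}
  n5: in={c,g} out={c}
  n6: in={g,x} out=∅
  n7: in={c} out=∅

live-out(n2) = ["c", "e", "g", "x"]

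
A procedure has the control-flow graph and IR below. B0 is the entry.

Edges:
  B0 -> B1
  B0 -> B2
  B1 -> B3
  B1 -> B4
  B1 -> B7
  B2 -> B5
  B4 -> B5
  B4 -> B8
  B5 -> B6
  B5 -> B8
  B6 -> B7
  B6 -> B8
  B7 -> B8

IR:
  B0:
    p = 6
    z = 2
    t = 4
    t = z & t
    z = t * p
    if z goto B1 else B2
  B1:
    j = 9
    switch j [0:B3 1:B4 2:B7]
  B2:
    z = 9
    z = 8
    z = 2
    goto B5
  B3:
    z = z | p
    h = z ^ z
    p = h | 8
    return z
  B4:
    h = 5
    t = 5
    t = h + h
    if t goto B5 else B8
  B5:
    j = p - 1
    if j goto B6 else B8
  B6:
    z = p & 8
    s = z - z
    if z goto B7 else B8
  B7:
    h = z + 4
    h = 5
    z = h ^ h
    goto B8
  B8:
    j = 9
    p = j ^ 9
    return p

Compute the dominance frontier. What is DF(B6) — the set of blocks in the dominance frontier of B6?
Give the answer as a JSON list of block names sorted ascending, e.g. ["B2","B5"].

Answer: ["B7", "B8"]

Working:
idom tree: B1←B0 B2←B0 B3←B1 B4←B1 B5←B0 B6←B5 B7←B0 B8←B0
Dom at joins:
  B5: preds {B2,B4}: {B0,B2} ∩ {B0,B1,B4} = {B0}; idom=B0
  B7: preds {B1,B6}: {B0,B1} ∩ {B0,B5,B6} = {B0}; idom=B0
  B8: preds {B4,B5,B6,B7}: {B0,B1,B4} ∩ {B0,B5} ∩ {B0,B5,B6} ∩ {B0,B7} = {B0}; idom=B0

DF walk-up:
  B5←B2: walk B2 to B0
  B5←B4: walk B4→B1 to B0
  B7←B1: walk B1 to B0
  B7←B6: walk B6→B5 to B0
  B8←B4: walk B4→B1 to B0
  B8←B5: walk B5 to B0
  B8←B6: walk B6→B5 to B0
  B8←B7: walk B7 to B0
  B0: DF=∅
  B1: DF={B5,B7,B8}
  B2: DF={B5}
  B3: DF=∅
  B4: DF={B5,B8}
  B5: DF={B7,B8}
  B6: DF={B7,B8}
  B7: DF={B8}
  B8: DF=∅

DF(B6) = ["B7", "B8"]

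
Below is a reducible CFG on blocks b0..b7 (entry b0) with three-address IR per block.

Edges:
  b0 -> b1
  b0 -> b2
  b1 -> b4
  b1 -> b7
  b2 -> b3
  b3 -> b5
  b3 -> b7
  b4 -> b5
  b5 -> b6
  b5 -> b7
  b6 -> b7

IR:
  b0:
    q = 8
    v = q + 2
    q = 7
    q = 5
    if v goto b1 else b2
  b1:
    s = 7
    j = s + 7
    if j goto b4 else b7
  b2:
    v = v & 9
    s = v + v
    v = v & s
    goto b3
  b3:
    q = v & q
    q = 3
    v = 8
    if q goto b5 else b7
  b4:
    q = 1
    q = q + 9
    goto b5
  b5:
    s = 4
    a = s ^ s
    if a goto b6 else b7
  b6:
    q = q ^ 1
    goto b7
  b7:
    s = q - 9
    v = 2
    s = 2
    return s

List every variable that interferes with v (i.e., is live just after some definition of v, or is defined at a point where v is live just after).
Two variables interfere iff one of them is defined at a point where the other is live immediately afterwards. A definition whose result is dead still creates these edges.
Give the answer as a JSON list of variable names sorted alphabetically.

Per-block:
  b0 def {q,v} use ∅
  b1 def {j,s} use ∅
  b2 def {s,v} use {v}
  b3 def {q,v} use {q,v}
  b4 def {q} use ∅
  b5 def {a,s} use ∅
  b6 def {q} use {q}
  b7 def {s,v} use {q}

Liveness:
  b0 li=∅ lo={q,v}
  b1 li={q} lo={q}
  b2 li={q,v} lo={q,v}
  b3 li={q,v} lo={q}
  b4 li=∅ lo={q}
  b5 li={q} lo={q}
  b6 li={q} lo={q}
  b7 li={q} lo=∅

Conflict graph:
  a: {q}
  j: {q}
  q: {a,j,s,v}
  s: {q,v}
  v: {q,s}

N(v) = ["q", "s"]

Answer: ["q", "s"]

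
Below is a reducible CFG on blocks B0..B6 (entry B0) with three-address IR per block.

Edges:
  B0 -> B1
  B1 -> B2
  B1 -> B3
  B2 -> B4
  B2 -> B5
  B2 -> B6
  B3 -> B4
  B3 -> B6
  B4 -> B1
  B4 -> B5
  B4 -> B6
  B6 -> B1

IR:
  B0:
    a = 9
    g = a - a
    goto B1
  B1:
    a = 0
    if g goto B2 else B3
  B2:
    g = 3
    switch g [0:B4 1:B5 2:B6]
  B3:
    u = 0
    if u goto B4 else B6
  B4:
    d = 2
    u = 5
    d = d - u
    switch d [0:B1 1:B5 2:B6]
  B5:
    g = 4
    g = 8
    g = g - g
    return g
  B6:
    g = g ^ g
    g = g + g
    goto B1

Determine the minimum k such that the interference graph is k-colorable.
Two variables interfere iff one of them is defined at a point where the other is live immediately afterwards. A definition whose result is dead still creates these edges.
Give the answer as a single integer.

Answer: 3

Derivation:
def/use:
  B0 def {a,g} use ∅
  B1 def {a} use {g}
  B2 def {g} use ∅
  B3 def {u} use ∅
  B4 def {d,u} use ∅
  B5 def {g} use ∅
  B6 def {g} use {g}

Backward fixpoint:
  B0 li=∅ lo={g}
  B1 li={g} lo={g}
  B2 li=∅ lo={g}
  B3 li={g} lo={g}
  B4 li={g} lo={g}
  B5 li=∅ lo=∅
  B6 li={g} lo={g}

Interference:
  a: {g}
  d: {g,u}
  g: {a,d,u}
  u: {d,g}

Chromatic number:
  lower bound: {d,g,u} mutually conflict ⇒ χ ≥ 3
  assign a→R1 d→R1 g→R0 u→R2 — no edge inside a register ⇒ χ ≤ 3
  χ = 3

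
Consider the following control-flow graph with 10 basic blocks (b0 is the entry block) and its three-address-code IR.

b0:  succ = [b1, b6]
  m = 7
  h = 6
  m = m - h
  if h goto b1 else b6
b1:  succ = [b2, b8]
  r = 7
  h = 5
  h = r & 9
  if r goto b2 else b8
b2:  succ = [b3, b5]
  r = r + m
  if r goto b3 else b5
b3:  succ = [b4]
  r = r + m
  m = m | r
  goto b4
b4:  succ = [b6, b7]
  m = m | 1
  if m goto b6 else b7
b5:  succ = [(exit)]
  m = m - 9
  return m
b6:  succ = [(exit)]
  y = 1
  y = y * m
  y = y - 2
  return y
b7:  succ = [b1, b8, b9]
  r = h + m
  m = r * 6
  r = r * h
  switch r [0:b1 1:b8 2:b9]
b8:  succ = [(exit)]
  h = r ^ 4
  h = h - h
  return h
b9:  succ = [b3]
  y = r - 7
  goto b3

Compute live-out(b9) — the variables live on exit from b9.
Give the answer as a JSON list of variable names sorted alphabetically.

Answer: ["h", "m", "r"]

Working:
def/use:
  b0: def={h,m} ue=∅
  b1: def={h,r} ue=∅
  b2: def={r} ue={m,r}
  b3: def={m,r} ue={m,r}
  b4: def={m} ue={m}
  b5: def={m} ue={m}
  b6: def={y} ue={m}
  b7: def={m,r} ue={h,m}
  b8: def={h} ue={r}
  b9: def={y} ue={r}

Liveness:
  live b0: ∅→{m}
  live b1: {m}→{h,m,r}
  live b2: {h,m,r}→{h,m,r}
  live b3: {h,m,r}→{h,m}
  live b4: {h,m}→{h,m}
  live b5: {m}→∅
  live b6: {m}→∅
  live b7: {h,m}→{h,m,r}
  live b8: {r}→∅
  live b9: {h,m,r}→{h,m,r}

live-out(b9) = ["h", "m", "r"]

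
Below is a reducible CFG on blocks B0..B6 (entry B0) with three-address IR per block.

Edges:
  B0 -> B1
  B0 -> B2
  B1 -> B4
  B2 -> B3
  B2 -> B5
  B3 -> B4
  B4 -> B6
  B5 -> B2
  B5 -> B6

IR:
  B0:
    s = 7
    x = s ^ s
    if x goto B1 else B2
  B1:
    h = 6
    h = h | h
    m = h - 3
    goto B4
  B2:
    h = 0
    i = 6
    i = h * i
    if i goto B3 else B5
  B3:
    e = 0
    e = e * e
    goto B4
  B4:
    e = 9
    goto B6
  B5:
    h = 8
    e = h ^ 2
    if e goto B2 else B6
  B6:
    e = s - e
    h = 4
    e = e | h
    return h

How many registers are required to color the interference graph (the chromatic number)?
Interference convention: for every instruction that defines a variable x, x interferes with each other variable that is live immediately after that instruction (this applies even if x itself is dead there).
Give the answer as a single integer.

def/use:
  B0 def {s,x} use ∅
  B1 def {h,m} use ∅
  B2 def {h,i} use ∅
  B3 def {e} use ∅
  B4 def {e} use ∅
  B5 def {e,h} use ∅
  B6 def {e,h} use {e,s}

Live sets:
  B0 li=∅ lo={s}
  B1 li={s} lo={s}
  B2 li={s} lo={s}
  B3 li={s} lo={s}
  B4 li={s} lo={e,s}
  B5 li={s} lo={e,s}
  B6 li={e,s} lo=∅

Interfere edges:
  e — {h,s}
  h — {e,i,s}
  i — {h,s}
  m — {s}
  s — {e,h,i,m,x}
  x — {s}

Registers:
  {e,h,s} pairwise interfere (3-clique) ⇒ χ ≥ 3
  assign e→c2 h→c1 i→c2 m→c1 s→c0 x→c1 — no edge inside a register ⇒ χ ≤ 3
  χ = 3

Answer: 3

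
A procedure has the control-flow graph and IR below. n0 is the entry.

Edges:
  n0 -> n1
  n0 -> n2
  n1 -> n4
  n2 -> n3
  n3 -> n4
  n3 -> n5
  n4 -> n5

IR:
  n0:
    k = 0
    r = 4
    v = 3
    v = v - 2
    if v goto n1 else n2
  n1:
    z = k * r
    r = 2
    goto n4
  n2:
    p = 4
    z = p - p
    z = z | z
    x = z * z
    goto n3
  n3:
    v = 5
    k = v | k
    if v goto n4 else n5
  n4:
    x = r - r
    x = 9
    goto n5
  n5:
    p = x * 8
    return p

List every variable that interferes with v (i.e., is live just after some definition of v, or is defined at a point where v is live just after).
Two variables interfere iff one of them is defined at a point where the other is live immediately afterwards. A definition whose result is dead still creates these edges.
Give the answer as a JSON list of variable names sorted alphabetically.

Answer: ["k", "r", "x"]

Analysis:
Per-block:
  n0: {k,r,v} / ∅
  n1: {r,z} / {k,r}
  n2: {p,x,z} / ∅
  n3: {k,v} / {k}
  n4: {x} / {r}
  n5: {p} / {x}

Liveness:
  n0: in=∅ out={k,r}
  n1: in={k,r} out={r}
  n2: in={k,r} out={k,r,x}
  n3: in={k,r,x} out={r,x}
  n4: in={r} out={x}
  n5: in={x} out=∅

Conflict graph:
  k — {p,r,v,x,z}
  p — {k,r}
  r — {k,p,v,x,z}
  v — {k,r,x}
  x — {k,r,v}
  z — {k,r}

N(v) = ["k", "r", "x"]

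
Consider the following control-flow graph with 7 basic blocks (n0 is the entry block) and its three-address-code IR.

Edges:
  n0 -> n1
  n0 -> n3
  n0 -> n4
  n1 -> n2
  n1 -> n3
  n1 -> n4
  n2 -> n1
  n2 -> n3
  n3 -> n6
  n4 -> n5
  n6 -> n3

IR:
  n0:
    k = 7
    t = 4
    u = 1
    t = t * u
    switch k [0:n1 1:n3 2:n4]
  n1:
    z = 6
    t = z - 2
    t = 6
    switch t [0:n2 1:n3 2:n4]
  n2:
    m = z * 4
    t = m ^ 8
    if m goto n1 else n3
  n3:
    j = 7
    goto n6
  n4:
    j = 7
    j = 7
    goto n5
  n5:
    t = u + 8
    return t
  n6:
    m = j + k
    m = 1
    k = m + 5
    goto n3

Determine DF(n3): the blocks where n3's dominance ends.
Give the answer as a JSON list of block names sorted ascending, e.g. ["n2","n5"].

idom tree: n1←n0 n2←n1 n3←n0 n4←n0 n5←n4 n6←n3
Dom at joins:
  n1: preds {n0,n2}: {n0} ∩ {n0,n1,n2} = {n0}; idom=n0
  n3: preds {n0,n1,n2,n6}: {n0} ∩ {n0,n1} ∩ {n0,n1,n2} ∩ {n0,n3,n6} = {n0}; idom=n0
  n4: preds {n0,n1}: {n0} ∩ {n0,n1} = {n0}; idom=n0

DF walk-up:
  join n1 pred n0: · stop@n0
  join n1 pred n2: n2→n1 stop@n0
  join n3 pred n0: · stop@n0
  join n3 pred n1: n1 stop@n0
  join n3 pred n2: n2→n1 stop@n0
  join n3 pred n6: n6→n3 stop@n0
  join n4 pred n0: · stop@n0
  join n4 pred n1: n1 stop@n0
  DF(n0)=∅
  DF(n1)={n1,n3,n4}
  DF(n2)={n1,n3}
  DF(n3)={n3}
  DF(n4)=∅
  DF(n5)=∅
  DF(n6)={n3}

DF(n3) = ["n3"]

Answer: ["n3"]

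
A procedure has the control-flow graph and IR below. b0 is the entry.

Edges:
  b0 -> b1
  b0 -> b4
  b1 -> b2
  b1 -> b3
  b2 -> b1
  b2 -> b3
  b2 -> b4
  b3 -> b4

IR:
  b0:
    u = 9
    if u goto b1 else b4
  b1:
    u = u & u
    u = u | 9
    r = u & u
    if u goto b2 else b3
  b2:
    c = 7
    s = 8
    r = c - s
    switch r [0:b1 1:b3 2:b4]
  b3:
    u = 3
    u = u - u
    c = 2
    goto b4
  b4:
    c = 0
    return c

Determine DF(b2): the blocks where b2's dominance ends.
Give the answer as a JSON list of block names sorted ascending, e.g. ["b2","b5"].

idom tree: b1←b0 b2←b1 b3←b1 b4←b0
Dom∩ at merges:
  b1: preds {b0,b2}: {b0} ∩ {b0,b1,b2} = {b0}; idom=b0
  b3: preds {b1,b2}: {b0,b1} ∩ {b0,b1,b2} = {b0,b1}; idom=b1
  b4: preds {b0,b2,b3}: {b0} ∩ {b0,b1,b2} ∩ {b0,b1,b3} = {b0}; idom=b0

DF walk-up:
  b1←b0: walk · to b0
  b1←b2: walk b2→b1 to b0
  b3←b1: walk · to b1
  b3←b2: walk b2 to b1
  b4←b0: walk · to b0
  b4←b2: walk b2→b1 to b0
  b4←b3: walk b3→b1 to b0
  b0 → ∅
  b1 → {b1,b4}
  b2 → {b1,b3,b4}
  b3 → {b4}
  b4 → ∅

DF(b2) = ["b1", "b3", "b4"]

Answer: ["b1", "b3", "b4"]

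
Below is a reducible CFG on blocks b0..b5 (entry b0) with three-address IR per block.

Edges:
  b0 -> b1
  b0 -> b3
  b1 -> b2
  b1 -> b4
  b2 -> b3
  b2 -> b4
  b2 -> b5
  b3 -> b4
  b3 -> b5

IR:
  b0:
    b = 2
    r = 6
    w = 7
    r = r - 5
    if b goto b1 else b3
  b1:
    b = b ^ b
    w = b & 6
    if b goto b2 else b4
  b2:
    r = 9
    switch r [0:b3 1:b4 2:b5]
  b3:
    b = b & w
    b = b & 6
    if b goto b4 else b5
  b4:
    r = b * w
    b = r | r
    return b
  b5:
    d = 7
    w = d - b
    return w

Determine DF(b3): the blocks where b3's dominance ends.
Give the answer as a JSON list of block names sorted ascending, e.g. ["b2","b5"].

idom tree: b1←b0 b2←b1 b3←b0 b4←b0 b5←b0
Join-block Dom:
  b3: preds {b0,b2}: {b0} ∩ {b0,b1,b2} = {b0}; idom=b0
  b4: preds {b1,b2,b3}: {b0,b1} ∩ {b0,b1,b2} ∩ {b0,b3} = {b0}; idom=b0
  b5: preds {b2,b3}: {b0,b1,b2} ∩ {b0,b3} = {b0}; idom=b0

Frontier:
  b3←b0: walk · to b0
  b3←b2: walk b2→b1 to b0
  b4←b1: walk b1 to b0
  b4←b2: walk b2→b1 to b0
  b4←b3: walk b3 to b0
  b5←b2: walk b2→b1 to b0
  b5←b3: walk b3 to b0
  b0 → ∅
  b1 → {b3,b4,b5}
  b2 → {b3,b4,b5}
  b3 → {b4,b5}
  b4 → ∅
  b5 → ∅

DF(b3) = ["b4", "b5"]

Answer: ["b4", "b5"]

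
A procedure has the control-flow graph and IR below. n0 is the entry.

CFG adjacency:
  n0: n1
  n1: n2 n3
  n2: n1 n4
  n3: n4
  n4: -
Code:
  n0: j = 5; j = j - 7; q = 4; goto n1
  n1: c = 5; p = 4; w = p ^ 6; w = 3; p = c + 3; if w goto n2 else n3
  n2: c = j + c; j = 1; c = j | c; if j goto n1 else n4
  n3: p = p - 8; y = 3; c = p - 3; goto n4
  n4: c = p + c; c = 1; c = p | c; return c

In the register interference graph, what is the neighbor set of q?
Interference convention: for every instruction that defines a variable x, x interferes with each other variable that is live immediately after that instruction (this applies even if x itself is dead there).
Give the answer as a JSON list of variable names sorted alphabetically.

Answer: ["j"]

Analysis:
Block summaries:
  n0: def={j,q} ue=∅
  n1: def={c,p,w} ue=∅
  n2: def={c,j} ue={c,j}
  n3: def={c,p,y} ue={p}
  n4: def={c} ue={c,p}

Backward fixpoint:
  live n0: ∅→{j}
  live n1: {j}→{c,j,p}
  live n2: {c,j,p}→{c,j,p}
  live n3: {p}→{c,p}
  live n4: {c,p}→∅

Conflict graph:
  c — {j,p,w}
  j — {c,p,q,w}
  p — {c,j,w,y}
  q — {j}
  w — {c,j,p}
  y — {p}

N(q) = ["j"]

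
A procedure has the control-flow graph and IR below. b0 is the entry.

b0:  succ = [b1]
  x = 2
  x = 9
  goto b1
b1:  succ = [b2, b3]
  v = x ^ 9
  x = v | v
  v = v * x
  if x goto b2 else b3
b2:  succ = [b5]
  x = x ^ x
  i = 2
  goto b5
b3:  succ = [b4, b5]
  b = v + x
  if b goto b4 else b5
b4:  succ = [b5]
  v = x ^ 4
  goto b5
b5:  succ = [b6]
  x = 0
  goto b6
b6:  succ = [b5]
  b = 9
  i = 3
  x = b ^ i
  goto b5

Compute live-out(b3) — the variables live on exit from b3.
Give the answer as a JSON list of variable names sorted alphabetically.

def/use:
  b0 def {x} use ∅
  b1 def {v,x} use {x}
  b2 def {i,x} use {x}
  b3 def {b} use {v,x}
  b4 def {v} use {x}
  b5 def {x} use ∅
  b6 def {b,i,x} use ∅

Backward fixpoint:
  b0 li=∅ lo={x}
  b1 li={x} lo={v,x}
  b2 li={x} lo=∅
  b3 li={v,x} lo={x}
  b4 li={x} lo=∅
  b5 li=∅ lo=∅
  b6 li=∅ lo=∅

live-out(b3) = ["x"]

Answer: ["x"]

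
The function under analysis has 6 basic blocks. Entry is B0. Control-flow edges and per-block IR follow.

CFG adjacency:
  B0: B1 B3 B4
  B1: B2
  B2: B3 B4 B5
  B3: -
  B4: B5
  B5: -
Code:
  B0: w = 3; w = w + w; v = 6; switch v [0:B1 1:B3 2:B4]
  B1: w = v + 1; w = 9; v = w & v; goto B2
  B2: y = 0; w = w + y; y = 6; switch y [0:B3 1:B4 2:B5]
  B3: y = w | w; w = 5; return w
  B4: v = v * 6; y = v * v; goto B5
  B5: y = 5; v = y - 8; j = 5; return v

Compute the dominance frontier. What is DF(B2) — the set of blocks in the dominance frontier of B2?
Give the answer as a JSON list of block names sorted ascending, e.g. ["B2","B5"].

Answer: ["B3", "B4", "B5"]

Derivation:
idom tree: B1←B0 B2←B1 B3←B0 B4←B0 B5←B0
Dom at joins:
  B3: preds {B0,B2}: {B0} ∩ {B0,B1,B2} = {B0}; idom=B0
  B4: preds {B0,B2}: {B0} ∩ {B0,B1,B2} = {B0}; idom=B0
  B5: preds {B2,B4}: {B0,B1,B2} ∩ {B0,B4} = {B0}; idom=B0

DF walk-up:
  B3←B0: walk · to B0
  B3←B2: walk B2→B1 to B0
  B4←B0: walk · to B0
  B4←B2: walk B2→B1 to B0
  B5←B2: walk B2→B1 to B0
  B5←B4: walk B4 to B0
  B0 → ∅
  B1 → {B3,B4,B5}
  B2 → {B3,B4,B5}
  B3 → ∅
  B4 → {B5}
  B5 → ∅

DF(B2) = ["B3", "B4", "B5"]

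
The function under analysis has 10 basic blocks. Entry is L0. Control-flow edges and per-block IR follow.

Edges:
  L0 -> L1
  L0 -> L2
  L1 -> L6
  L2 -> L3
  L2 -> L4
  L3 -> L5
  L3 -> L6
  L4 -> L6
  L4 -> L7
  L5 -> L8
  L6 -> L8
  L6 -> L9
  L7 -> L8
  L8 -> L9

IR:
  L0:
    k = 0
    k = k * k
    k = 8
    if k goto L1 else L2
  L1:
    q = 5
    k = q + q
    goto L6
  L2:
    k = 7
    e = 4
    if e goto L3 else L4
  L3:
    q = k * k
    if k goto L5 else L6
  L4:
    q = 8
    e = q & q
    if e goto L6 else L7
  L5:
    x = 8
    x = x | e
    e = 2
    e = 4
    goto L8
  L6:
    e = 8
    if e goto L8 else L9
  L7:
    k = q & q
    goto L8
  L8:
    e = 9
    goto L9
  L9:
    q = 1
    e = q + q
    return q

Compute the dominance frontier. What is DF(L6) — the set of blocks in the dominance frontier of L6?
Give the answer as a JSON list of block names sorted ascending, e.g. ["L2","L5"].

idom tree: L1←L0 L2←L0 L3←L2 L4←L2 L5←L3 L6←L0 L7←L4 L8←L0 L9←L0
Dom at joins:
  L6: preds {L1,L3,L4}: {L0,L1} ∩ {L0,L2,L3} ∩ {L0,L2,L4} = {L0}; idom=L0
  L8: preds {L5,L6,L7}: {L0,L2,L3,L5} ∩ {L0,L6} ∩ {L0,L2,L4,L7} = {L0}; idom=L0
  L9: preds {L6,L8}: {L0,L6} ∩ {L0,L8} = {L0}; idom=L0

Frontier:
  L6←L1: walk L1 to L0
  L6←L3: walk L3→L2 to L0
  L6←L4: walk L4→L2 to L0
  L8←L5: walk L5→L3→L2 to L0
  L8←L6: walk L6 to L0
  L8←L7: walk L7→L4→L2 to L0
  L9←L6: walk L6 to L0
  L9←L8: walk L8 to L0
  L0 → ∅
  L1 → {L6}
  L2 → {L6,L8}
  L3 → {L6,L8}
  L4 → {L6,L8}
  L5 → {L8}
  L6 → {L8,L9}
  L7 → {L8}
  L8 → {L9}
  L9 → ∅

DF(L6) = ["L8", "L9"]

Answer: ["L8", "L9"]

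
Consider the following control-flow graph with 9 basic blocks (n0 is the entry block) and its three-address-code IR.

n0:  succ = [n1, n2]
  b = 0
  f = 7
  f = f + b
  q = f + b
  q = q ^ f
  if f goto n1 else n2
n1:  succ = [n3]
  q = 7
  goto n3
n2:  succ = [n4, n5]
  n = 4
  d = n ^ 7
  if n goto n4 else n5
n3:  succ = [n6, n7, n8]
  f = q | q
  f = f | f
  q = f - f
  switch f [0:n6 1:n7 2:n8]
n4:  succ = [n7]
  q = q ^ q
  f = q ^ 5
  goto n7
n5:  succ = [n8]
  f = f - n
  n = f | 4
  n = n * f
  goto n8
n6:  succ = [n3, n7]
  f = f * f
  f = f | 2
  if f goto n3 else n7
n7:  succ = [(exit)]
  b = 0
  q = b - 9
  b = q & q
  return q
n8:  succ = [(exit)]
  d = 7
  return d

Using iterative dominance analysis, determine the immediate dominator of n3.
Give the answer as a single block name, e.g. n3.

Answer: n1

Derivation:
idom tree: n1←n0 n2←n0 n3←n1 n4←n2 n5←n2 n6←n3 n7←n0 n8←n0
Join-block Dom:
  n3: preds {n1,n6}: {n0,n1} ∩ {n0,n1,n3,n6} = {n0,n1}; idom=n1
  n7: preds {n3,n4,n6}: {n0,n1,n3} ∩ {n0,n2,n4} ∩ {n0,n1,n3,n6} = {n0}; idom=n0
  n8: preds {n3,n5}: {n0,n1,n3} ∩ {n0,n2,n5} = {n0}; idom=n0

idom(n3) = n1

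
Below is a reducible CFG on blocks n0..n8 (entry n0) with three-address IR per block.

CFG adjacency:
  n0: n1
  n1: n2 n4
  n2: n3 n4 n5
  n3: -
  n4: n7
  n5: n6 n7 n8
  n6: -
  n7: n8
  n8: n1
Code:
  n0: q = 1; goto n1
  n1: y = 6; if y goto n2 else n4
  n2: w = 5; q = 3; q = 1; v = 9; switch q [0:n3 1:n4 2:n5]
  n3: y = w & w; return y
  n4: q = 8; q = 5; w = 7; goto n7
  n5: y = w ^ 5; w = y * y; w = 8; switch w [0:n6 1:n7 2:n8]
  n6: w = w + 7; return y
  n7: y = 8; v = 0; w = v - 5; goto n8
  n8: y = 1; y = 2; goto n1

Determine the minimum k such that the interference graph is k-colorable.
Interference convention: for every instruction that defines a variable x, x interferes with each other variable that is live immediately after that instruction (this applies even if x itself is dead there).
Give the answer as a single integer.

Answer: 3

Derivation:
Per-block:
  n0: {q} / ∅
  n1: {y} / ∅
  n2: {q,v,w} / ∅
  n3: {y} / {w}
  n4: {q,w} / ∅
  n5: {w,y} / {w}
  n6: {w} / {w,y}
  n7: {v,w,y} / ∅
  n8: {y} / ∅

Liveness:
  live n0: ∅→∅
  live n1: ∅→∅
  live n2: ∅→{w}
  live n3: {w}→∅
  live n4: ∅→∅
  live n5: {w}→{w,y}
  live n6: {w,y}→∅
  live n7: ∅→∅
  live n8: ∅→∅

Interference:
  q↔{v,w}
  v↔{q,w}
  w↔{q,v,y}
  y↔{w}

Registers:
  {q,v,w} pairwise interfere (3-clique) ⇒ χ ≥ 3
  3-colouring: r0={w}  r1={q,y}  r2={v}
  χ = 3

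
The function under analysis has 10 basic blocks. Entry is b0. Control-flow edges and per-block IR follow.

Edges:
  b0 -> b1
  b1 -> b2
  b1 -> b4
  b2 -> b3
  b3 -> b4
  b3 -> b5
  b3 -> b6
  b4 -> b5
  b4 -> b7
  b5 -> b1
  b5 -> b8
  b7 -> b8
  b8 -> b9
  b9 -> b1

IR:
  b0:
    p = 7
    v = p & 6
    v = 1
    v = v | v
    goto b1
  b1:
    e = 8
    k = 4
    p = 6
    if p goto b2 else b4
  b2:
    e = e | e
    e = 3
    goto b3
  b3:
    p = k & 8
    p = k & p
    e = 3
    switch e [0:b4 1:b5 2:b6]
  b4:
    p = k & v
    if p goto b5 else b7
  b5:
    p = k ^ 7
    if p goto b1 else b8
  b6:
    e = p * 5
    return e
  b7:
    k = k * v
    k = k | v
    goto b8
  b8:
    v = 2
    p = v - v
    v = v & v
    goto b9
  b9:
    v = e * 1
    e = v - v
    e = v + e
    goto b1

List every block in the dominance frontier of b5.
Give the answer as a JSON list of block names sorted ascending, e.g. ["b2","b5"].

Answer: ["b1", "b8"]

Analysis:
idom tree: b1←b0 b2←b1 b3←b2 b4←b1 b5←b1 b6←b3 b7←b4 b8←b1 b9←b8
Dom at joins:
  b1: preds {b0,b5,b9}: {b0} ∩ {b0,b1,b5} ∩ {b0,b1,b8,b9} = {b0}; idom=b0
  b4: preds {b1,b3}: {b0,b1} ∩ {b0,b1,b2,b3} = {b0,b1}; idom=b1
  b5: preds {b3,b4}: {b0,b1,b2,b3} ∩ {b0,b1,b4} = {b0,b1}; idom=b1
  b8: preds {b5,b7}: {b0,b1,b5} ∩ {b0,b1,b4,b7} = {b0,b1}; idom=b1

DF derivation:
  b1←b0: walk · to b0
  b1←b5: walk b5→b1 to b0
  b1←b9: walk b9→b8→b1 to b0
  b4←b1: walk · to b1
  b4←b3: walk b3→b2 to b1
  b5←b3: walk b3→b2 to b1
  b5←b4: walk b4 to b1
  b8←b5: walk b5 to b1
  b8←b7: walk b7→b4 to b1
  DF(b0)=∅
  DF(b1)={b1}
  DF(b2)={b4,b5}
  DF(b3)={b4,b5}
  DF(b4)={b5,b8}
  DF(b5)={b1,b8}
  DF(b6)=∅
  DF(b7)={b8}
  DF(b8)={b1}
  DF(b9)={b1}

DF(b5) = ["b1", "b8"]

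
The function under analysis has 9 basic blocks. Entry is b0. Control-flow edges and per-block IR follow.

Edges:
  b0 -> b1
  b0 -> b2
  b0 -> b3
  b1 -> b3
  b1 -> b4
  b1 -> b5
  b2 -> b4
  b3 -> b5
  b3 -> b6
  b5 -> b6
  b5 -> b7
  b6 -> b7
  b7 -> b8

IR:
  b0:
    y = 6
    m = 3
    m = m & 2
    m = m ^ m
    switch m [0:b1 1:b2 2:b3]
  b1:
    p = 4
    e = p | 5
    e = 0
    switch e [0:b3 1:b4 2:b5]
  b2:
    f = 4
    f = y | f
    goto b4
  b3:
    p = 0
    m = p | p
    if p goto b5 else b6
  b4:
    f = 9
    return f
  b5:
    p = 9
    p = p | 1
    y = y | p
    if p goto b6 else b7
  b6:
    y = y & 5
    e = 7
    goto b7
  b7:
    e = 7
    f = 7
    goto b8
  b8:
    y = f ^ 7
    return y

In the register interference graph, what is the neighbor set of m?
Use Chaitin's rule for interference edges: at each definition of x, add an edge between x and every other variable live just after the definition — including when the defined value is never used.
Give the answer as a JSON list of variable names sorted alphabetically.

Answer: ["p", "y"]

Working:
Per-block:
  b0: {m,y} / ∅
  b1: {e,p} / ∅
  b2: {f} / {y}
  b3: {m,p} / ∅
  b4: {f} / ∅
  b5: {p,y} / {y}
  b6: {e,y} / {y}
  b7: {e,f} / ∅
  b8: {y} / {f}

Live sets:
  live b0: ∅→{y}
  live b1: {y}→{y}
  live b2: {y}→∅
  live b3: {y}→{y}
  live b4: ∅→∅
  live b5: {y}→{y}
  live b6: {y}→∅
  live b7: ∅→{f}
  live b8: {f}→∅

Interfere edges:
  e↔{y}
  f↔{y}
  m↔{p,y}
  p↔{m,y}
  y↔{e,f,m,p}

N(m) = ["p", "y"]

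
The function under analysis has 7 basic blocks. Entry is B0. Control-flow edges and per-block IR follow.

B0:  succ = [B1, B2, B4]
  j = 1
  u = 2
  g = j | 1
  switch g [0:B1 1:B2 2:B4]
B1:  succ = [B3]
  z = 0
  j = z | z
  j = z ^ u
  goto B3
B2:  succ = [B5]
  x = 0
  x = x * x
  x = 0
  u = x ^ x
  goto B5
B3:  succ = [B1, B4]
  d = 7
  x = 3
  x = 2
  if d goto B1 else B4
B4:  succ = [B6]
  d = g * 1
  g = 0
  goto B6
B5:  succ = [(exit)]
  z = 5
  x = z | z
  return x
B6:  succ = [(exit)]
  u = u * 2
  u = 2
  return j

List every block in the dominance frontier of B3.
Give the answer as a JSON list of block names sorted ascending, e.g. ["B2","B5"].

idom tree: B1←B0 B2←B0 B3←B1 B4←B0 B5←B2 B6←B4
Join-block Dom:
  B1: preds {B0,B3}: {B0} ∩ {B0,B1,B3} = {B0}; idom=B0
  B4: preds {B0,B3}: {B0} ∩ {B0,B1,B3} = {B0}; idom=B0

DF derivation:
  B1←B0: walk · to B0
  B1←B3: walk B3→B1 to B0
  B4←B0: walk · to B0
  B4←B3: walk B3→B1 to B0
  B0 → ∅
  B1 → {B1,B4}
  B2 → ∅
  B3 → {B1,B4}
  B4 → ∅
  B5 → ∅
  B6 → ∅

DF(B3) = ["B1", "B4"]

Answer: ["B1", "B4"]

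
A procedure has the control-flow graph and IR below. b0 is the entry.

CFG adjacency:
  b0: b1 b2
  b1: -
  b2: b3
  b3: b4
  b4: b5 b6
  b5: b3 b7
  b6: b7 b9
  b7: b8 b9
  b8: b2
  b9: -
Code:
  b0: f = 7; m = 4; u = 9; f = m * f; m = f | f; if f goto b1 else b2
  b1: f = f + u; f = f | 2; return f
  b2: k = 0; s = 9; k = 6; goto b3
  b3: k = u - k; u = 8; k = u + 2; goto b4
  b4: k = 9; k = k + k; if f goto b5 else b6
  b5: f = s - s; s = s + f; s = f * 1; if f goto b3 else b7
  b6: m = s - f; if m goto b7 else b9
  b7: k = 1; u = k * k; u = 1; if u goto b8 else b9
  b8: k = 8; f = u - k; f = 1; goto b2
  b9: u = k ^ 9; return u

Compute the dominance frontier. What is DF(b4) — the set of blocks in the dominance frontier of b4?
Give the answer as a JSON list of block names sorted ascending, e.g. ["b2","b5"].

idom tree: b1←b0 b2←b0 b3←b2 b4←b3 b5←b4 b6←b4 b7←b4 b8←b7 b9←b4
Dom∩ at merges:
  b2: preds {b0,b8}: {b0} ∩ {b0,b2,b3,b4,b7,b8} = {b0}; idom=b0
  b3: preds {b2,b5}: {b0,b2} ∩ {b0,b2,b3,b4,b5} = {b0,b2}; idom=b2
  b7: preds {b5,b6}: {b0,b2,b3,b4,b5} ∩ {b0,b2,b3,b4,b6} = {b0,b2,b3,b4}; idom=b4
  b9: preds {b6,b7}: {b0,b2,b3,b4,b6} ∩ {b0,b2,b3,b4,b7} = {b0,b2,b3,b4}; idom=b4

DF walk-up:
  b2←b0: walk · to b0
  b2←b8: walk b8→b7→b4→b3→b2 to b0
  b3←b2: walk · to b2
  b3←b5: walk b5→b4→b3 to b2
  b7←b5: walk b5 to b4
  b7←b6: walk b6 to b4
  b9←b6: walk b6 to b4
  b9←b7: walk b7 to b4
  b0: DF=∅
  b1: DF=∅
  b2: DF={b2}
  b3: DF={b2,b3}
  b4: DF={b2,b3}
  b5: DF={b3,b7}
  b6: DF={b7,b9}
  b7: DF={b2,b9}
  b8: DF={b2}
  b9: DF=∅

DF(b4) = ["b2", "b3"]

Answer: ["b2", "b3"]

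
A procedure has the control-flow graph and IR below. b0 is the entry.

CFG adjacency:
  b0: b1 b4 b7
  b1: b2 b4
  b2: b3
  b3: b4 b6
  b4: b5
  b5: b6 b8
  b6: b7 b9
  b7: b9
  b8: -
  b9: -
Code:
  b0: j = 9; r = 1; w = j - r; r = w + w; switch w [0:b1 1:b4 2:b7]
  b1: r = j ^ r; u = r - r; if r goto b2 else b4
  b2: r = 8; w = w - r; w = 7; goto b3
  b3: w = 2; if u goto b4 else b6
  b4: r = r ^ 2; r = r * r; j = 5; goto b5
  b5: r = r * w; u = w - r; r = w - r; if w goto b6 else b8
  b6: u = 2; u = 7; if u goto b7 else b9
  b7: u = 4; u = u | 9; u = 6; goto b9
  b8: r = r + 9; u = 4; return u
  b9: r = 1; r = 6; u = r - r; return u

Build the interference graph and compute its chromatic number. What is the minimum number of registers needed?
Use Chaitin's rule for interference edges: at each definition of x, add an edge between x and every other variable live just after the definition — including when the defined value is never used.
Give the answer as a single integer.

Answer: 3

Working:
Per-block:
  b0: {j,r,w} / ∅
  b1: {r,u} / {j,r}
  b2: {r,w} / {w}
  b3: {w} / {u}
  b4: {j,r} / {r}
  b5: {r,u} / {r,w}
  b6: {u} / ∅
  b7: {u} / ∅
  b8: {r,u} / {r}
  b9: {r,u} / ∅

Backward fixpoint:
  b0 li=∅ lo={j,r,w}
  b1 li={j,r,w} lo={r,u,w}
  b2 li={u,w} lo={r,u}
  b3 li={r,u} lo={r,w}
  b4 li={r,w} lo={r,w}
  b5 li={r,w} lo={r}
  b6 li=∅ lo=∅
  b7 li=∅ lo=∅
  b8 li={r} lo=∅
  b9 li=∅ lo=∅

Conflict graph:
  j: {r,w}
  r: {j,u,w}
  u: {r,w}
  w: {j,r,u}

Registers:
  {j,r,w} pairwise interfere (3-clique) ⇒ χ ≥ 3
  assign j→c2 r→c0 u→c2 w→c1 — no edge inside a register ⇒ χ ≤ 3
  χ = 3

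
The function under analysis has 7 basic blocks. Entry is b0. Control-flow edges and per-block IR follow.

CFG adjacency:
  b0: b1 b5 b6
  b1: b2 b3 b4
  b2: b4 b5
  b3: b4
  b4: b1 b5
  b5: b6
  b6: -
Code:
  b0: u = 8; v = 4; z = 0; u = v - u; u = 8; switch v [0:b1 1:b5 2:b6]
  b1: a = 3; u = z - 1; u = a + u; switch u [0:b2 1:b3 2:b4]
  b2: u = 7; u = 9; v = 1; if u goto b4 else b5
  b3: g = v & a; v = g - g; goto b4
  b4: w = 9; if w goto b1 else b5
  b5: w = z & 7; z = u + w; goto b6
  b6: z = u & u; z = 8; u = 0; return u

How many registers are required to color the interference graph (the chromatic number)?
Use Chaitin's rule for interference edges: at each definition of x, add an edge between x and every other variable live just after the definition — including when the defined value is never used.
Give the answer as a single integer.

Answer: 4

Analysis:
Per-block:
  b0: {u,v,z} / ∅
  b1: {a,u} / {z}
  b2: {u,v} / ∅
  b3: {g,v} / {a,v}
  b4: {w} / ∅
  b5: {w,z} / {u,z}
  b6: {u,z} / {u}

Backward fixpoint:
  live b0: ∅→{u,v,z}
  live b1: {v,z}→{a,u,v,z}
  live b2: {z}→{u,v,z}
  live b3: {a,u,v,z}→{u,v,z}
  live b4: {u,v,z}→{u,v,z}
  live b5: {u,z}→{u}
  live b6: {u}→∅

Interfere edges:
  a↔{u,v,z}
  g↔{u,z}
  u↔{a,g,v,w,z}
  v↔{a,u,w,z}
  w↔{u,v,z}
  z↔{a,g,u,v,w}

Chromatic number:
  clique {a,u,v,z} ⇒ need ≥ 4
  4-colouring: c0={u}  c1={z}  c2={g,v}  c3={a,w}
  χ = 4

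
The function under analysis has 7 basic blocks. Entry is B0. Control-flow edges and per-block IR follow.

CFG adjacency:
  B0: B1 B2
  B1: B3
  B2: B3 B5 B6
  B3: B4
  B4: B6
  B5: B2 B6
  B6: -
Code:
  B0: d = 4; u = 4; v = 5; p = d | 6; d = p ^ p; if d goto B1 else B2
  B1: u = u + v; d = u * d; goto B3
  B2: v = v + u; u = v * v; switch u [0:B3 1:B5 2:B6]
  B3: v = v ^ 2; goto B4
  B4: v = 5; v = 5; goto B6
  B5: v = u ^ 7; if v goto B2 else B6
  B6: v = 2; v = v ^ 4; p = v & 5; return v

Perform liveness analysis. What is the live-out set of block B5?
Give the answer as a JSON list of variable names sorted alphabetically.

Answer: ["u", "v"]

Derivation:
Block summaries:
  B0 def {d,p,u,v} use ∅
  B1 def {d,u} use {d,u,v}
  B2 def {u,v} use {u,v}
  B3 def {v} use {v}
  B4 def {v} use ∅
  B5 def {v} use {u}
  B6 def {p,v} use ∅

Backward fixpoint:
  B0: in=∅ out={d,u,v}
  B1: in={d,u,v} out={v}
  B2: in={u,v} out={u,v}
  B3: in={v} out=∅
  B4: in=∅ out=∅
  B5: in={u} out={u,v}
  B6: in=∅ out=∅

live-out(B5) = ["u", "v"]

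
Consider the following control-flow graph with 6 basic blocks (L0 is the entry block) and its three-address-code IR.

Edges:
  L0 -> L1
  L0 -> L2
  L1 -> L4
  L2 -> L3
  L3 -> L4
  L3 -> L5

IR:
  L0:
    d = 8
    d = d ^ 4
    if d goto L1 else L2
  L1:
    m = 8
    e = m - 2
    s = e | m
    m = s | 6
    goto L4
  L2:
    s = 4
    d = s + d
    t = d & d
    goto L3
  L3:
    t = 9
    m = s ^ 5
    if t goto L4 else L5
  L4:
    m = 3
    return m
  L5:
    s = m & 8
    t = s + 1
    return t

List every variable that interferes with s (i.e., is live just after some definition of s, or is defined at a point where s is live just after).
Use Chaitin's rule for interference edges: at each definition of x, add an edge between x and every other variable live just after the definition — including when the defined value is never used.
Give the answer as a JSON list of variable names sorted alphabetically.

Answer: ["d", "t"]

Working:
def/use:
  L0: def={d} ue=∅
  L1: def={e,m,s} ue=∅
  L2: def={d,s,t} ue={d}
  L3: def={m,t} ue={s}
  L4: def={m} ue=∅
  L5: def={s,t} ue={m}

Backward fixpoint:
  L0: in=∅ out={d}
  L1: in=∅ out=∅
  L2: in={d} out={s}
  L3: in={s} out={m}
  L4: in=∅ out=∅
  L5: in={m} out=∅

Interference:
  d↔{s}
  e↔{m}
  m↔{e,t}
  s↔{d,t}
  t↔{m,s}

N(s) = ["d", "t"]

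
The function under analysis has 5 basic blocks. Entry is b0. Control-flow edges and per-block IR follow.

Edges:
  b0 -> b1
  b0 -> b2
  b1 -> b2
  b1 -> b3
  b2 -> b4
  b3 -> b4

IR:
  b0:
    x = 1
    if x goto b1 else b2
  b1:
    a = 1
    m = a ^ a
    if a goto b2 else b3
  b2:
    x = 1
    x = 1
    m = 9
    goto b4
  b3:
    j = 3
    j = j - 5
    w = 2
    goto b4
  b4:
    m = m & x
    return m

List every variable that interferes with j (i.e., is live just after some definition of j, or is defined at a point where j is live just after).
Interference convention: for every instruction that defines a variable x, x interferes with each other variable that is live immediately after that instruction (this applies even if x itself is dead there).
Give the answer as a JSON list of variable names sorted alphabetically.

Block summaries:
  b0: def={x} ue=∅
  b1: def={a,m} ue=∅
  b2: def={m,x} ue=∅
  b3: def={j,w} ue=∅
  b4: def={m} ue={m,x}

Backward fixpoint:
  b0: in=∅ out={x}
  b1: in={x} out={m,x}
  b2: in=∅ out={m,x}
  b3: in={m,x} out={m,x}
  b4: in={m,x} out=∅

Interference:
  a — {m,x}
  j — {m,x}
  m — {a,j,w,x}
  w — {m,x}
  x — {a,j,m,w}

N(j) = ["m", "x"]

Answer: ["m", "x"]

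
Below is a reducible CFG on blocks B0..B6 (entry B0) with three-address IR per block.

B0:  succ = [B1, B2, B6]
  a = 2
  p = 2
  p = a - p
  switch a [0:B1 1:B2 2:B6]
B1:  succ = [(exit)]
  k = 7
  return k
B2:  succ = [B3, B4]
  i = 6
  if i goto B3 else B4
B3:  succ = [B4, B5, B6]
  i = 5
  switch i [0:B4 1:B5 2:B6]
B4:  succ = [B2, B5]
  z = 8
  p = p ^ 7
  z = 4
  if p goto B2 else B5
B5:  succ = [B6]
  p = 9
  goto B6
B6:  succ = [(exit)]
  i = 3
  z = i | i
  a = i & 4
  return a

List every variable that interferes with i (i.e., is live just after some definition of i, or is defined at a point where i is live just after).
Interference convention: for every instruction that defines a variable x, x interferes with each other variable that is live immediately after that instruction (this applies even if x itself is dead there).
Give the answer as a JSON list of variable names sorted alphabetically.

Answer: ["p", "z"]

Derivation:
Per-block:
  B0: def={a,p} ue=∅
  B1: def={k} ue=∅
  B2: def={i} ue=∅
  B3: def={i} ue=∅
  B4: def={p,z} ue={p}
  B5: def={p} ue=∅
  B6: def={a,i,z} ue=∅

Backward fixpoint:
  B0: in=∅ out={p}
  B1: in=∅ out=∅
  B2: in={p} out={p}
  B3: in={p} out={p}
  B4: in={p} out={p}
  B5: in=∅ out=∅
  B6: in=∅ out=∅

Interfere edges:
  a — {p}
  i — {p,z}
  k — ∅
  p — {a,i,z}
  z — {i,p}

N(i) = ["p", "z"]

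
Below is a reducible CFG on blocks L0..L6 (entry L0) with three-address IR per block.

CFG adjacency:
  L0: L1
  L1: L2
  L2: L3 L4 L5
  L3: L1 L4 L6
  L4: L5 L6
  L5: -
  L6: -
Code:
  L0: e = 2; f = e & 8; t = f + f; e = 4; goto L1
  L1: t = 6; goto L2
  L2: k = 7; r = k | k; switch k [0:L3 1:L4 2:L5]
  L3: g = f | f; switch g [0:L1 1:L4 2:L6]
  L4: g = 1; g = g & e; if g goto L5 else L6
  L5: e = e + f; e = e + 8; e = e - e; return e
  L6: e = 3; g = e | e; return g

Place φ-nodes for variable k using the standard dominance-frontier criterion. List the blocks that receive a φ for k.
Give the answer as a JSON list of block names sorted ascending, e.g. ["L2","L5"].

Answer: ["L1"]

Working:
idom tree: L1←L0 L2←L1 L3←L2 L4←L2 L5←L2 L6←L2
Dom∩ at merges:
  L1: preds {L0,L3}: {L0} ∩ {L0,L1,L2,L3} = {L0}; idom=L0
  L4: preds {L2,L3}: {L0,L1,L2} ∩ {L0,L1,L2,L3} = {L0,L1,L2}; idom=L2
  L5: preds {L2,L4}: {L0,L1,L2} ∩ {L0,L1,L2,L4} = {L0,L1,L2}; idom=L2
  L6: preds {L3,L4}: {L0,L1,L2,L3} ∩ {L0,L1,L2,L4} = {L0,L1,L2}; idom=L2

DF derivation:
  join L1 pred L0: · stop@L0
  join L1 pred L3: L3→L2→L1 stop@L0
  join L4 pred L2: · stop@L2
  join L4 pred L3: L3 stop@L2
  join L5 pred L2: · stop@L2
  join L5 pred L4: L4 stop@L2
  join L6 pred L3: L3 stop@L2
  join L6 pred L4: L4 stop@L2
  L0 → ∅
  L1 → {L1}
  L2 → {L1}
  L3 → {L1,L4,L6}
  L4 → {L5,L6}
  L5 → ∅
  L6 → ∅

φ for k: defs {L2}
  DF⁺ = {L1}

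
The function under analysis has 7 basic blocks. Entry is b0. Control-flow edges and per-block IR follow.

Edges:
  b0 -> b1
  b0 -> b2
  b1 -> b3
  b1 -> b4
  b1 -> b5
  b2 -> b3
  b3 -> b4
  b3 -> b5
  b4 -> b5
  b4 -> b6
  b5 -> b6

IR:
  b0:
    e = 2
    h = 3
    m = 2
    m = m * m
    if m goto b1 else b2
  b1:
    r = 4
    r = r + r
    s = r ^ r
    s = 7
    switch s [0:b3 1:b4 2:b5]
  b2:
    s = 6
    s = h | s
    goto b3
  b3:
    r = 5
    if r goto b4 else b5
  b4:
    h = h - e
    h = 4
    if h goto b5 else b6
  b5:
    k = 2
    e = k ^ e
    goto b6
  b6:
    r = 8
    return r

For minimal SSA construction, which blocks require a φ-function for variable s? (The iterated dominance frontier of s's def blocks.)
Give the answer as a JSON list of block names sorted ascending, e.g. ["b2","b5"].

idom tree: b1←b0 b2←b0 b3←b0 b4←b0 b5←b0 b6←b0
Join-block Dom:
  b3: preds {b1,b2}: {b0,b1} ∩ {b0,b2} = {b0}; idom=b0
  b4: preds {b1,b3}: {b0,b1} ∩ {b0,b3} = {b0}; idom=b0
  b5: preds {b1,b3,b4}: {b0,b1} ∩ {b0,b3} ∩ {b0,b4} = {b0}; idom=b0
  b6: preds {b4,b5}: {b0,b4} ∩ {b0,b5} = {b0}; idom=b0

DF walk-up:
  b3←b1: walk b1 to b0
  b3←b2: walk b2 to b0
  b4←b1: walk b1 to b0
  b4←b3: walk b3 to b0
  b5←b1: walk b1 to b0
  b5←b3: walk b3 to b0
  b5←b4: walk b4 to b0
  b6←b4: walk b4 to b0
  b6←b5: walk b5 to b0
  DF(b0)=∅
  DF(b1)={b3,b4,b5}
  DF(b2)={b3}
  DF(b3)={b4,b5}
  DF(b4)={b5,b6}
  DF(b5)={b6}
  DF(b6)=∅

φ for s: defs {b1,b2}
  DF⁺ = {b3,b4,b5,b6}

Answer: ["b3", "b4", "b5", "b6"]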